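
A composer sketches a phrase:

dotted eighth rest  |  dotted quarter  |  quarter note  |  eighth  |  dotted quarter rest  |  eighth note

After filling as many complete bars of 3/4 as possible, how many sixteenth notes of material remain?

11

One bar of 3/4 = 12 sixteenth notes.
In sixteenth notes: dotted eighth rest = 3; dotted quarter = 6; quarter note = 4; eighth = 2; dotted quarter rest = 6; eighth note = 2.
Total: 3 + 6 + 4 + 2 + 6 + 2 = 23.
23 ÷ 12 = 1 complete bar with 11 sixteenth notes remaining.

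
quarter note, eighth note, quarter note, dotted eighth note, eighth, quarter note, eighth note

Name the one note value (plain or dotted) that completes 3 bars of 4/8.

dotted eighth note

3 bars of 4/8 = 24 sixteenth notes.
Each duration in sixteenth notes: quarter note = 4; eighth note = 2; quarter note = 4; dotted eighth note = 3; eighth = 2; quarter note = 4; eighth note = 2.
Adding: 4 + 2 + 4 + 3 + 2 + 4 + 2 = 21.
Remaining: 24 − 21 = 3 sixteenth notes, which is a dotted eighth note.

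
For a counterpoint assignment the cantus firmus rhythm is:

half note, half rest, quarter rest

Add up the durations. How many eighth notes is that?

10

Express everything in eighth notes: half note = 4; half rest = 4; quarter rest = 2.
Altogether 4 + 4 + 2 = 10 eighth notes.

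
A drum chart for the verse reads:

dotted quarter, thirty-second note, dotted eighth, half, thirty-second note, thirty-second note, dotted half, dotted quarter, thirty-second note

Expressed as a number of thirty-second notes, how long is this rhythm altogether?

Each duration in thirty-second notes: dotted quarter = 12; thirty-second note = 1; dotted eighth = 6; half = 16; thirty-second note = 1; thirty-second note = 1; dotted half = 24; dotted quarter = 12; thirty-second note = 1.
Total: 12 + 1 + 6 + 16 + 1 + 1 + 24 + 12 + 1 = 74 thirty-second notes.

74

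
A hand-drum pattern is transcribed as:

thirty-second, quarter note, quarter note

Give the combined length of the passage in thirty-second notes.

Express everything in thirty-second notes: thirty-second = 1; quarter note = 8; quarter note = 8.
Altogether 1 + 8 + 8 = 17 thirty-second notes.

17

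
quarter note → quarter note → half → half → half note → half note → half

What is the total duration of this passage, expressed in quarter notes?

Express everything in quarter notes: quarter note = 1; quarter note = 1; half = 2; half = 2; half note = 2; half note = 2; half = 2.
Total: 1 + 1 + 2 + 2 + 2 + 2 + 2 = 12 quarter notes.

12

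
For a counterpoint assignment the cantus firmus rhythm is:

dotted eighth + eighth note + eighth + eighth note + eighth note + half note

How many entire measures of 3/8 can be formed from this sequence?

3

One bar of 3/8 = 6 sixteenth notes.
Convert each value to sixteenth notes: dotted eighth = 3; eighth note = 2; eighth = 2; eighth note = 2; eighth note = 2; half note = 8.
Total: 3 + 2 + 2 + 2 + 2 + 8 = 19.
19 ÷ 6 = 3 complete bars with 1 left over.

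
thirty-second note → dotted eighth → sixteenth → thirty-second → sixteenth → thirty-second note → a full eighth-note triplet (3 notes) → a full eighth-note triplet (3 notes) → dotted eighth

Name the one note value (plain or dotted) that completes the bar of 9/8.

The bar of 9/8 = 36 thirty-second notes.
Convert each value to thirty-second notes: thirty-second note = 1; dotted eighth = 6; sixteenth = 2; thirty-second = 1; sixteenth = 2; thirty-second note = 1; a full eighth-note triplet (3 notes) (three triplet eighths span one quarter) = 8; a full eighth-note triplet (3 notes) (three triplet eighths span one quarter) = 8; dotted eighth = 6.
Altogether 1 + 6 + 2 + 1 + 2 + 1 + 8 + 8 + 6 = 35.
Remaining: 36 − 35 = 1 thirty-second note, which is a thirty-second note.

thirty-second note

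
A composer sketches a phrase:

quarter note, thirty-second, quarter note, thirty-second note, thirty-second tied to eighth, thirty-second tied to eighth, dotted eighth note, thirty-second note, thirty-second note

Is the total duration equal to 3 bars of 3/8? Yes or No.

Yes

One bar of 3/8 = 12 thirty-second notes, so 3 bars = 36.
Express everything in thirty-second notes: quarter note = 8; thirty-second = 1; quarter note = 8; thirty-second note = 1; thirty-second tied to eighth (thirty-second + eighth) = 5; thirty-second tied to eighth (thirty-second + eighth) = 5; dotted eighth note = 6; thirty-second note = 1; thirty-second note = 1.
Adding: 8 + 1 + 8 + 1 + 5 + 5 + 6 + 1 + 1 = 36.
36 equals 36, so the answer is Yes.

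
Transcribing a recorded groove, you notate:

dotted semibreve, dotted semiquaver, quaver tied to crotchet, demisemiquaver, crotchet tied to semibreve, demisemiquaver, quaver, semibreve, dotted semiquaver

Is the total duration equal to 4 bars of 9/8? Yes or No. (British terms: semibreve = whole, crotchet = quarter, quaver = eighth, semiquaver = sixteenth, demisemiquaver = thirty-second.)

Yes

One bar of 9/8 = 36 thirty-second notes, so 4 bars = 144.
Express everything in thirty-second notes: dotted semibreve = 48; dotted semiquaver = 3; quaver tied to crotchet (quaver + crotchet) = 12; demisemiquaver = 1; crotchet tied to semibreve (crotchet + semibreve) = 40; demisemiquaver = 1; quaver = 4; semibreve = 32; dotted semiquaver = 3.
Sum: 48 + 3 + 12 + 1 + 40 + 1 + 4 + 32 + 3 = 144.
144 equals 144, so the answer is Yes.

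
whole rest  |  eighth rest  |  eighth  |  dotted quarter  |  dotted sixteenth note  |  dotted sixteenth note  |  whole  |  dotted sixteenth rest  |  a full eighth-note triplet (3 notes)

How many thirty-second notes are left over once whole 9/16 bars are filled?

11

One bar of 9/16 = 18 thirty-second notes.
In thirty-second notes: whole rest = 32; eighth rest = 4; eighth = 4; dotted quarter = 12; dotted sixteenth note = 3; dotted sixteenth note = 3; whole = 32; dotted sixteenth rest = 3; a full eighth-note triplet (3 notes) (three triplet eighths span one quarter) = 8.
Total: 32 + 4 + 4 + 12 + 3 + 3 + 32 + 3 + 8 = 101.
101 ÷ 18 = 5 complete bars with 11 thirty-second notes remaining.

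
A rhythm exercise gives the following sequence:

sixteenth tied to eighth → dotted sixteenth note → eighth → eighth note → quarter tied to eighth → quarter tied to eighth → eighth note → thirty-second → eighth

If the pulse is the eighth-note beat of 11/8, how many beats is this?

12.5

One eighth-note beat = 4 thirty-second notes.
Each duration in thirty-second notes: sixteenth tied to eighth (sixteenth + eighth) = 6; dotted sixteenth note = 3; eighth = 4; eighth note = 4; quarter tied to eighth (quarter + eighth) = 12; quarter tied to eighth (quarter + eighth) = 12; eighth note = 4; thirty-second = 1; eighth = 4.
Sum: 6 + 3 + 4 + 4 + 12 + 12 + 4 + 1 + 4 = 50.
50 ÷ 4 = 12.5 beats.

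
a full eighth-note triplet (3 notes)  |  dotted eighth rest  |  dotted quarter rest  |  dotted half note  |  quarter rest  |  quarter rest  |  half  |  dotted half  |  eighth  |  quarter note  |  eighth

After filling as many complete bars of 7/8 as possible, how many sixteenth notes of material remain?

5

One bar of 7/8 = 14 sixteenth notes.
Working in sixteenth notes: a full eighth-note triplet (3 notes) (three triplet eighths span one quarter) = 4; dotted eighth rest = 3; dotted quarter rest = 6; dotted half note = 12; quarter rest = 4; quarter rest = 4; half = 8; dotted half = 12; eighth = 2; quarter note = 4; eighth = 2.
Total: 4 + 3 + 6 + 12 + 4 + 4 + 8 + 12 + 2 + 4 + 2 = 61.
61 ÷ 14 = 4 complete bars with 5 sixteenth notes remaining.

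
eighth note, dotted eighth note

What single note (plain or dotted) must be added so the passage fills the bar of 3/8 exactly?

sixteenth note

The bar of 3/8 = 6 sixteenth notes.
Each duration in sixteenth notes: eighth note = 2; dotted eighth note = 3.
Total: 2 + 3 = 5.
Remaining: 6 − 5 = 1 sixteenth note, which is a sixteenth note.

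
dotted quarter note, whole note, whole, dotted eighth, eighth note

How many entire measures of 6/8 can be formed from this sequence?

3

One bar of 6/8 = 12 sixteenth notes.
Working in sixteenth notes: dotted quarter note = 6; whole note = 16; whole = 16; dotted eighth = 3; eighth note = 2.
Adding: 6 + 16 + 16 + 3 + 2 = 43.
43 ÷ 12 = 3 complete bars with 7 left over.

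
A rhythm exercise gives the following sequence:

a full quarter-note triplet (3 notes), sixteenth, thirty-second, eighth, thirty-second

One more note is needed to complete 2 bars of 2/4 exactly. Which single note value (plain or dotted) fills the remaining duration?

2 bars of 2/4 = 32 thirty-second notes.
In thirty-second notes: a full quarter-note triplet (3 notes) (three triplet quarters span one half) = 16; sixteenth = 2; thirty-second = 1; eighth = 4; thirty-second = 1.
Total: 16 + 2 + 1 + 4 + 1 = 24.
Remaining: 32 − 24 = 8 thirty-second notes, which is a quarter note.

quarter note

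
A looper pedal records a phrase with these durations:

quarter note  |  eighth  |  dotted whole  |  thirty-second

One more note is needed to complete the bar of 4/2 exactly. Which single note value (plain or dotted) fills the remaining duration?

dotted sixteenth note

The bar of 4/2 = 64 thirty-second notes.
In thirty-second notes: quarter note = 8; eighth = 4; dotted whole = 48; thirty-second = 1.
Total: 8 + 4 + 48 + 1 = 61.
Remaining: 64 − 61 = 3 thirty-second notes, which is a dotted sixteenth note.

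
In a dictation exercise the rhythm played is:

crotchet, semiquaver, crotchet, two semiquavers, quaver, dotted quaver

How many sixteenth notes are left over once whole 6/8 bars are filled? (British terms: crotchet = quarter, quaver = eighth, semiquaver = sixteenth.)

One bar of 6/8 = 12 sixteenth notes.
Working in sixteenth notes: crotchet = 4; semiquaver = 1; crotchet = 4; semiquaver = 1; semiquaver = 1; quaver = 2; dotted quaver = 3.
Total: 4 + 1 + 4 + 1 + 1 + 2 + 3 = 16.
16 ÷ 12 = 1 complete bar with 4 sixteenth notes remaining.

4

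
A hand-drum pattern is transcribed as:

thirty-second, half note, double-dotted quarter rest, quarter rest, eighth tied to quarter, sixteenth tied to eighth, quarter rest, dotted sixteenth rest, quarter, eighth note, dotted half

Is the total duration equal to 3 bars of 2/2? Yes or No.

No

One bar of 2/2 = 32 thirty-second notes, so 3 bars = 96.
Convert each value to thirty-second notes: thirty-second = 1; half note = 16; double-dotted quarter rest = 14; quarter rest = 8; eighth tied to quarter (eighth + quarter) = 12; sixteenth tied to eighth (sixteenth + eighth) = 6; quarter rest = 8; dotted sixteenth rest = 3; quarter = 8; eighth note = 4; dotted half = 24.
Sum: 1 + 16 + 14 + 8 + 12 + 6 + 8 + 3 + 8 + 4 + 24 = 104.
104 exceeds 96, so the answer is No.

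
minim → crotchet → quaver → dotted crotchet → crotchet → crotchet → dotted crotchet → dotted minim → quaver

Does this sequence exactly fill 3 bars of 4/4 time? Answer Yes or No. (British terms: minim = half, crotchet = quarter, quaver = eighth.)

One bar of 4/4 = 8 eighth notes, so 3 bars = 24.
In eighth notes: minim = 4; crotchet = 2; quaver = 1; dotted crotchet = 3; crotchet = 2; crotchet = 2; dotted crotchet = 3; dotted minim = 6; quaver = 1.
Sum: 4 + 2 + 1 + 3 + 2 + 2 + 3 + 6 + 1 = 24.
24 equals 24, so the answer is Yes.

Yes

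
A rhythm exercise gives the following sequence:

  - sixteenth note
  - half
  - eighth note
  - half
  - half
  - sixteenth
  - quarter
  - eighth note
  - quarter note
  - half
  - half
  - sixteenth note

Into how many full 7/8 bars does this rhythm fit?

3

One bar of 7/8 = 14 sixteenth notes.
Convert each value to sixteenth notes: sixteenth note = 1; half = 8; eighth note = 2; half = 8; half = 8; sixteenth = 1; quarter = 4; eighth note = 2; quarter note = 4; half = 8; half = 8; sixteenth note = 1.
Altogether 1 + 8 + 2 + 8 + 8 + 1 + 4 + 2 + 4 + 8 + 8 + 1 = 55.
55 ÷ 14 = 3 complete bars with 13 left over.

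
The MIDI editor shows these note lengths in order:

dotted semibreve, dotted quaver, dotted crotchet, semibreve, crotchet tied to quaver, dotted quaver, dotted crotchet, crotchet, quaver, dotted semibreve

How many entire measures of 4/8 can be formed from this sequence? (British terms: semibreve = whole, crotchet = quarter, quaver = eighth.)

11

One bar of 4/8 = 8 sixteenth notes.
Express everything in sixteenth notes: dotted semibreve = 24; dotted quaver = 3; dotted crotchet = 6; semibreve = 16; crotchet tied to quaver (crotchet + quaver) = 6; dotted quaver = 3; dotted crotchet = 6; crotchet = 4; quaver = 2; dotted semibreve = 24.
Altogether 24 + 3 + 6 + 16 + 6 + 3 + 6 + 4 + 2 + 24 = 94.
94 ÷ 8 = 11 complete bars with 6 left over.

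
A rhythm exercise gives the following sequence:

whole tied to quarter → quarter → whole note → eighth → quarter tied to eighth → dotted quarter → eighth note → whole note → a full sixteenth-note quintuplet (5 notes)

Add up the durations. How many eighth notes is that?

Convert each value to eighth notes: whole tied to quarter (whole + quarter) = 10; quarter = 2; whole note = 8; eighth = 1; quarter tied to eighth (quarter + eighth) = 3; dotted quarter = 3; eighth note = 1; whole note = 8; a full sixteenth-note quintuplet (5 notes) (five quintuplet sixteenths span one quarter) = 2.
Total: 10 + 2 + 8 + 1 + 3 + 3 + 1 + 8 + 2 = 38 eighth notes.

38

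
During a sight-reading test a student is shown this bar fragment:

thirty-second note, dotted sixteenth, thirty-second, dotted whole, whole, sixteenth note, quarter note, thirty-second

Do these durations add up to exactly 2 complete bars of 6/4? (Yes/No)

One bar of 6/4 = 48 thirty-second notes, so 2 bars = 96.
Express everything in thirty-second notes: thirty-second note = 1; dotted sixteenth = 3; thirty-second = 1; dotted whole = 48; whole = 32; sixteenth note = 2; quarter note = 8; thirty-second = 1.
Total: 1 + 3 + 1 + 48 + 32 + 2 + 8 + 1 = 96.
96 equals 96, so the answer is Yes.

Yes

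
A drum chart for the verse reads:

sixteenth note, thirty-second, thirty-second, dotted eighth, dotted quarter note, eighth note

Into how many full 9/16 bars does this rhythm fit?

1

One bar of 9/16 = 18 thirty-second notes.
In thirty-second notes: sixteenth note = 2; thirty-second = 1; thirty-second = 1; dotted eighth = 6; dotted quarter note = 12; eighth note = 4.
Total: 2 + 1 + 1 + 6 + 12 + 4 = 26.
26 ÷ 18 = 1 complete bar with 8 left over.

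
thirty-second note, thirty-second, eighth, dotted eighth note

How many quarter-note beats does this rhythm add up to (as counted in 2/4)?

1.5

One quarter-note beat = 8 thirty-second notes.
Express everything in thirty-second notes: thirty-second note = 1; thirty-second = 1; eighth = 4; dotted eighth note = 6.
Adding: 1 + 1 + 4 + 6 = 12.
12 ÷ 8 = 1.5 beats.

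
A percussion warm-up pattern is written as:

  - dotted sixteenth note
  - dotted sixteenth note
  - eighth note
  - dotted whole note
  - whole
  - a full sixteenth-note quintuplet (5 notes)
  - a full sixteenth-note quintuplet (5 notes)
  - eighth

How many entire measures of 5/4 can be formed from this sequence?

2

One bar of 5/4 = 40 thirty-second notes.
Each duration in thirty-second notes: dotted sixteenth note = 3; dotted sixteenth note = 3; eighth note = 4; dotted whole note = 48; whole = 32; a full sixteenth-note quintuplet (5 notes) (five quintuplet sixteenths span one quarter) = 8; a full sixteenth-note quintuplet (5 notes) (five quintuplet sixteenths span one quarter) = 8; eighth = 4.
Altogether 3 + 3 + 4 + 48 + 32 + 8 + 8 + 4 = 110.
110 ÷ 40 = 2 complete bars with 30 left over.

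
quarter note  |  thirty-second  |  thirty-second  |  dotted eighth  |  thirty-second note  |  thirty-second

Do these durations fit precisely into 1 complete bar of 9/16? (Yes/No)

Yes

One bar of 9/16 = 18 thirty-second notes.
Working in thirty-second notes: quarter note = 8; thirty-second = 1; thirty-second = 1; dotted eighth = 6; thirty-second note = 1; thirty-second = 1.
Altogether 8 + 1 + 1 + 6 + 1 + 1 = 18.
18 equals 18, so the answer is Yes.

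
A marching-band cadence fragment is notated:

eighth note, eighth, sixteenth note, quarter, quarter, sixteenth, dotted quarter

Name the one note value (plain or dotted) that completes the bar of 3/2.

The bar of 3/2 = 24 sixteenth notes.
Working in sixteenth notes: eighth note = 2; eighth = 2; sixteenth note = 1; quarter = 4; quarter = 4; sixteenth = 1; dotted quarter = 6.
Sum: 2 + 2 + 1 + 4 + 4 + 1 + 6 = 20.
Remaining: 24 − 20 = 4 sixteenth notes, which is a quarter note.

quarter note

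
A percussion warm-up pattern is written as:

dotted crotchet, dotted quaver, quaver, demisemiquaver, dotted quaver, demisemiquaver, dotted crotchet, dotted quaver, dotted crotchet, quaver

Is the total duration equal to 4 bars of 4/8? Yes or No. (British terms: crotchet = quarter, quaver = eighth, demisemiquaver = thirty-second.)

Yes

One bar of 4/8 = 16 thirty-second notes, so 4 bars = 64.
In thirty-second notes: dotted crotchet = 12; dotted quaver = 6; quaver = 4; demisemiquaver = 1; dotted quaver = 6; demisemiquaver = 1; dotted crotchet = 12; dotted quaver = 6; dotted crotchet = 12; quaver = 4.
Total: 12 + 6 + 4 + 1 + 6 + 1 + 12 + 6 + 12 + 4 = 64.
64 equals 64, so the answer is Yes.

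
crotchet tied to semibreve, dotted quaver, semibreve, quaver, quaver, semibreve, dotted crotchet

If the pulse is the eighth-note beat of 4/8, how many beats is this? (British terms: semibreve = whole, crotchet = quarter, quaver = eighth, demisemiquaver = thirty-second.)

One eighth-note beat = 2 sixteenth notes.
Convert each value to sixteenth notes: crotchet tied to semibreve (crotchet + semibreve) = 20; dotted quaver = 3; semibreve = 16; quaver = 2; quaver = 2; semibreve = 16; dotted crotchet = 6.
Adding: 20 + 3 + 16 + 2 + 2 + 16 + 6 = 65.
65 ÷ 2 = 32.5 beats.

32.5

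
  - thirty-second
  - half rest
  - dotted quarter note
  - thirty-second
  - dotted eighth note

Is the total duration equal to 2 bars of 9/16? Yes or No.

Yes

One bar of 9/16 = 18 thirty-second notes, so 2 bars = 36.
Convert each value to thirty-second notes: thirty-second = 1; half rest = 16; dotted quarter note = 12; thirty-second = 1; dotted eighth note = 6.
Altogether 1 + 16 + 12 + 1 + 6 = 36.
36 equals 36, so the answer is Yes.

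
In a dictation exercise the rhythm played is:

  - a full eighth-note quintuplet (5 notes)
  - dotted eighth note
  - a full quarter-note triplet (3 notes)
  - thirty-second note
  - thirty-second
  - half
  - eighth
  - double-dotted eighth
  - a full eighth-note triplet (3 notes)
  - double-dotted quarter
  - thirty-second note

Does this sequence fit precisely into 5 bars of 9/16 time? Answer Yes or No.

Yes

One bar of 9/16 = 18 thirty-second notes, so 5 bars = 90.
In thirty-second notes: a full eighth-note quintuplet (5 notes) (five quintuplet eighths span one half) = 16; dotted eighth note = 6; a full quarter-note triplet (3 notes) (three triplet quarters span one half) = 16; thirty-second note = 1; thirty-second = 1; half = 16; eighth = 4; double-dotted eighth = 7; a full eighth-note triplet (3 notes) (three triplet eighths span one quarter) = 8; double-dotted quarter = 14; thirty-second note = 1.
Sum: 16 + 6 + 16 + 1 + 1 + 16 + 4 + 7 + 8 + 14 + 1 = 90.
90 equals 90, so the answer is Yes.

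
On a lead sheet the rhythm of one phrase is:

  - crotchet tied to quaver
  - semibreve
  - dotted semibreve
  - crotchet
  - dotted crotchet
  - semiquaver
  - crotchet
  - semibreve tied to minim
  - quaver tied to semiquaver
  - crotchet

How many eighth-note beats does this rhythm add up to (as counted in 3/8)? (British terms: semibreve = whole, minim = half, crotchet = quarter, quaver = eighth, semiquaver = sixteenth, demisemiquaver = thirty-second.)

46

One eighth-note beat = 2 sixteenth notes.
Each duration in sixteenth notes: crotchet tied to quaver (crotchet + quaver) = 6; semibreve = 16; dotted semibreve = 24; crotchet = 4; dotted crotchet = 6; semiquaver = 1; crotchet = 4; semibreve tied to minim (semibreve + minim) = 24; quaver tied to semiquaver (quaver + semiquaver) = 3; crotchet = 4.
Total: 6 + 16 + 24 + 4 + 6 + 1 + 4 + 24 + 3 + 4 = 92.
92 ÷ 2 = 46 beats.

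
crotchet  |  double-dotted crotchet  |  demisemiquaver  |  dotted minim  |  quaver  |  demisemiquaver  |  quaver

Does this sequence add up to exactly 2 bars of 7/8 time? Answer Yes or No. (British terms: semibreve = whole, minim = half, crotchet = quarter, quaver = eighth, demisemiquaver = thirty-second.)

Yes

One bar of 7/8 = 28 thirty-second notes, so 2 bars = 56.
Each duration in thirty-second notes: crotchet = 8; double-dotted crotchet = 14; demisemiquaver = 1; dotted minim = 24; quaver = 4; demisemiquaver = 1; quaver = 4.
Total: 8 + 14 + 1 + 24 + 4 + 1 + 4 = 56.
56 equals 56, so the answer is Yes.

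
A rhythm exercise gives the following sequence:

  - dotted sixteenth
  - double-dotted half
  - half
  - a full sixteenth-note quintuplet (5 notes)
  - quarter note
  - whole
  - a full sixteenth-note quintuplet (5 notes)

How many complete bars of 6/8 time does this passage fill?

4

One bar of 6/8 = 24 thirty-second notes.
In thirty-second notes: dotted sixteenth = 3; double-dotted half = 28; half = 16; a full sixteenth-note quintuplet (5 notes) (five quintuplet sixteenths span one quarter) = 8; quarter note = 8; whole = 32; a full sixteenth-note quintuplet (5 notes) (five quintuplet sixteenths span one quarter) = 8.
Total: 3 + 28 + 16 + 8 + 8 + 32 + 8 = 103.
103 ÷ 24 = 4 complete bars with 7 left over.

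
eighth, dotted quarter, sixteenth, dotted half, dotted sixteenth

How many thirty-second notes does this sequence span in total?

45

Convert each value to thirty-second notes: eighth = 4; dotted quarter = 12; sixteenth = 2; dotted half = 24; dotted sixteenth = 3.
Sum: 4 + 12 + 2 + 24 + 3 = 45 thirty-second notes.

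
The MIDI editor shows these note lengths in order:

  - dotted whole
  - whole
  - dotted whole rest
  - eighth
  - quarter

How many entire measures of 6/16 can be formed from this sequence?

11

One bar of 6/16 = 3 eighth notes.
Working in eighth notes: dotted whole = 12; whole = 8; dotted whole rest = 12; eighth = 1; quarter = 2.
Total: 12 + 8 + 12 + 1 + 2 = 35.
35 ÷ 3 = 11 complete bars with 2 left over.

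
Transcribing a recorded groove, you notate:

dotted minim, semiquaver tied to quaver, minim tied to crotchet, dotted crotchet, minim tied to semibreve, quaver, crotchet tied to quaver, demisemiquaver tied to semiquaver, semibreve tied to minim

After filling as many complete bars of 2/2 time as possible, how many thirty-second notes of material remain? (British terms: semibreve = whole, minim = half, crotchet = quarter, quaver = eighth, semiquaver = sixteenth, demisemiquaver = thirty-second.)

21

One bar of 2/2 = 32 thirty-second notes.
Convert each value to thirty-second notes: dotted minim = 24; semiquaver tied to quaver (semiquaver + quaver) = 6; minim tied to crotchet (minim + crotchet) = 24; dotted crotchet = 12; minim tied to semibreve (minim + semibreve) = 48; quaver = 4; crotchet tied to quaver (crotchet + quaver) = 12; demisemiquaver tied to semiquaver (demisemiquaver + semiquaver) = 3; semibreve tied to minim (semibreve + minim) = 48.
Sum: 24 + 6 + 24 + 12 + 48 + 4 + 12 + 3 + 48 = 181.
181 ÷ 32 = 5 complete bars with 21 thirty-second notes remaining.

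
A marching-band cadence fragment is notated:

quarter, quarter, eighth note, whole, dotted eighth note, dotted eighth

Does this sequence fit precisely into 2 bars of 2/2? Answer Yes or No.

Yes

One bar of 2/2 = 16 sixteenth notes, so 2 bars = 32.
In sixteenth notes: quarter = 4; quarter = 4; eighth note = 2; whole = 16; dotted eighth note = 3; dotted eighth = 3.
Adding: 4 + 4 + 2 + 16 + 3 + 3 = 32.
32 equals 32, so the answer is Yes.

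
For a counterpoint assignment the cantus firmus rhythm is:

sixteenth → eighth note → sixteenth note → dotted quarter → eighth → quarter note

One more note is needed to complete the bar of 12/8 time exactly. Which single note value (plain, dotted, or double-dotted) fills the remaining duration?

The bar of 12/8 = 24 sixteenth notes.
Convert each value to sixteenth notes: sixteenth = 1; eighth note = 2; sixteenth note = 1; dotted quarter = 6; eighth = 2; quarter note = 4.
Adding: 1 + 2 + 1 + 6 + 2 + 4 = 16.
Remaining: 24 − 16 = 8 sixteenth notes, which is a half note.

half note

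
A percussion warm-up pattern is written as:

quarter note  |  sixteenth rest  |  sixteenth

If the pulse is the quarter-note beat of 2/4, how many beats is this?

One quarter-note beat = 4 sixteenth notes.
Working in sixteenth notes: quarter note = 4; sixteenth rest = 1; sixteenth = 1.
Altogether 4 + 1 + 1 = 6.
6 ÷ 4 = 1.5 beats.

1.5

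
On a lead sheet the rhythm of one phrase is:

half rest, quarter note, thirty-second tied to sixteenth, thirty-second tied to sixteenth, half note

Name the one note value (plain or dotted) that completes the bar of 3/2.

sixteenth note

The bar of 3/2 = 48 thirty-second notes.
Each duration in thirty-second notes: half rest = 16; quarter note = 8; thirty-second tied to sixteenth (thirty-second + sixteenth) = 3; thirty-second tied to sixteenth (thirty-second + sixteenth) = 3; half note = 16.
Sum: 16 + 8 + 3 + 3 + 16 = 46.
Remaining: 48 − 46 = 2 thirty-second notes, which is a sixteenth note.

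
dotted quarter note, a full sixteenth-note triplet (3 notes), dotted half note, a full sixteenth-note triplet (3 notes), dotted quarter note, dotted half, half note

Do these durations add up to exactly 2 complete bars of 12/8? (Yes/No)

Yes

One bar of 12/8 = 12 eighth notes, so 2 bars = 24.
Convert each value to eighth notes: dotted quarter note = 3; a full sixteenth-note triplet (3 notes) (three triplet sixteenths span one eighth) = 1; dotted half note = 6; a full sixteenth-note triplet (3 notes) (three triplet sixteenths span one eighth) = 1; dotted quarter note = 3; dotted half = 6; half note = 4.
Total: 3 + 1 + 6 + 1 + 3 + 6 + 4 = 24.
24 equals 24, so the answer is Yes.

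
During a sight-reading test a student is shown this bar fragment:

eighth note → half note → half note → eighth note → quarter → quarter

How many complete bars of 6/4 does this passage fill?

One bar of 6/4 = 12 eighth notes.
Convert each value to eighth notes: eighth note = 1; half note = 4; half note = 4; eighth note = 1; quarter = 2; quarter = 2.
Total: 1 + 4 + 4 + 1 + 2 + 2 = 14.
14 ÷ 12 = 1 complete bar with 2 left over.

1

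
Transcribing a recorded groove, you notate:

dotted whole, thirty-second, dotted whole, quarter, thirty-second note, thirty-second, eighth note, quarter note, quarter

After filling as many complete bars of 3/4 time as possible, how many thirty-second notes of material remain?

7

One bar of 3/4 = 24 thirty-second notes.
Each duration in thirty-second notes: dotted whole = 48; thirty-second = 1; dotted whole = 48; quarter = 8; thirty-second note = 1; thirty-second = 1; eighth note = 4; quarter note = 8; quarter = 8.
Sum: 48 + 1 + 48 + 8 + 1 + 1 + 4 + 8 + 8 = 127.
127 ÷ 24 = 5 complete bars with 7 thirty-second notes remaining.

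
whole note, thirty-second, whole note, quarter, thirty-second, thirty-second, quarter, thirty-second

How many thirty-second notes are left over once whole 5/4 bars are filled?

One bar of 5/4 = 40 thirty-second notes.
Each duration in thirty-second notes: whole note = 32; thirty-second = 1; whole note = 32; quarter = 8; thirty-second = 1; thirty-second = 1; quarter = 8; thirty-second = 1.
Altogether 32 + 1 + 32 + 8 + 1 + 1 + 8 + 1 = 84.
84 ÷ 40 = 2 complete bars with 4 thirty-second notes remaining.

4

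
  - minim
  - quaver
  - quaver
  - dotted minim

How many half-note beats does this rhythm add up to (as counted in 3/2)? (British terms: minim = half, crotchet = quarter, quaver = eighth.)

One half-note beat = 4 eighth notes.
In eighth notes: minim = 4; quaver = 1; quaver = 1; dotted minim = 6.
Altogether 4 + 1 + 1 + 6 = 12.
12 ÷ 4 = 3 beats.

3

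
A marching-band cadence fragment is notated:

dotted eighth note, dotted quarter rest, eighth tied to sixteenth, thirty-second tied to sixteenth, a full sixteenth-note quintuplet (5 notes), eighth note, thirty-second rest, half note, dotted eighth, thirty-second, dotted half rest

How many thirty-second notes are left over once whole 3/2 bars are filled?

39

One bar of 3/2 = 48 thirty-second notes.
Each duration in thirty-second notes: dotted eighth note = 6; dotted quarter rest = 12; eighth tied to sixteenth (eighth + sixteenth) = 6; thirty-second tied to sixteenth (thirty-second + sixteenth) = 3; a full sixteenth-note quintuplet (5 notes) (five quintuplet sixteenths span one quarter) = 8; eighth note = 4; thirty-second rest = 1; half note = 16; dotted eighth = 6; thirty-second = 1; dotted half rest = 24.
Sum: 6 + 12 + 6 + 3 + 8 + 4 + 1 + 16 + 6 + 1 + 24 = 87.
87 ÷ 48 = 1 complete bar with 39 thirty-second notes remaining.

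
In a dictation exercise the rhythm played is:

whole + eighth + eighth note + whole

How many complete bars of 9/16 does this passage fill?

4

One bar of 9/16 = 9 sixteenth notes.
Convert each value to sixteenth notes: whole = 16; eighth = 2; eighth note = 2; whole = 16.
Sum: 16 + 2 + 2 + 16 = 36.
36 ÷ 9 = 4 complete bars with 0 left over.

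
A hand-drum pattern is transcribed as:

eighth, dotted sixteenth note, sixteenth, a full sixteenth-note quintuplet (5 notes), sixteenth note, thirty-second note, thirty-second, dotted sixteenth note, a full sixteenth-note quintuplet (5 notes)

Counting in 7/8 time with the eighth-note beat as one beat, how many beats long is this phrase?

8

One eighth-note beat = 4 thirty-second notes.
Each duration in thirty-second notes: eighth = 4; dotted sixteenth note = 3; sixteenth = 2; a full sixteenth-note quintuplet (5 notes) (five quintuplet sixteenths span one quarter) = 8; sixteenth note = 2; thirty-second note = 1; thirty-second = 1; dotted sixteenth note = 3; a full sixteenth-note quintuplet (5 notes) (five quintuplet sixteenths span one quarter) = 8.
Adding: 4 + 3 + 2 + 8 + 2 + 1 + 1 + 3 + 8 = 32.
32 ÷ 4 = 8 beats.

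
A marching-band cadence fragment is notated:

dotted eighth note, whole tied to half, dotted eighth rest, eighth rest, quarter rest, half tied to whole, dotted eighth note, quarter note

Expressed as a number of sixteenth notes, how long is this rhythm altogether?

Convert each value to sixteenth notes: dotted eighth note = 3; whole tied to half (whole + half) = 24; dotted eighth rest = 3; eighth rest = 2; quarter rest = 4; half tied to whole (half + whole) = 24; dotted eighth note = 3; quarter note = 4.
Adding: 3 + 24 + 3 + 2 + 4 + 24 + 3 + 4 = 67 sixteenth notes.

67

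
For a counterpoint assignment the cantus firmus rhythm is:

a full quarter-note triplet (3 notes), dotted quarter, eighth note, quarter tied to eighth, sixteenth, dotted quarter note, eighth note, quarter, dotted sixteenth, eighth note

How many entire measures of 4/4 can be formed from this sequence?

2

One bar of 4/4 = 32 thirty-second notes.
In thirty-second notes: a full quarter-note triplet (3 notes) (three triplet quarters span one half) = 16; dotted quarter = 12; eighth note = 4; quarter tied to eighth (quarter + eighth) = 12; sixteenth = 2; dotted quarter note = 12; eighth note = 4; quarter = 8; dotted sixteenth = 3; eighth note = 4.
Adding: 16 + 12 + 4 + 12 + 2 + 12 + 4 + 8 + 3 + 4 = 77.
77 ÷ 32 = 2 complete bars with 13 left over.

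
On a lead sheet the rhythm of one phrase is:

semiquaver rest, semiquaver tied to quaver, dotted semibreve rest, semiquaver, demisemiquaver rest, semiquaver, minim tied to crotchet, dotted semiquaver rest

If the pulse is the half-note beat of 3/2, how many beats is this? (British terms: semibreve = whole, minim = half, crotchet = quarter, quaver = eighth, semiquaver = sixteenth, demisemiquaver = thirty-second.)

5.5

One half-note beat = 16 thirty-second notes.
In thirty-second notes: semiquaver rest = 2; semiquaver tied to quaver (semiquaver + quaver) = 6; dotted semibreve rest = 48; semiquaver = 2; demisemiquaver rest = 1; semiquaver = 2; minim tied to crotchet (minim + crotchet) = 24; dotted semiquaver rest = 3.
Altogether 2 + 6 + 48 + 2 + 1 + 2 + 24 + 3 = 88.
88 ÷ 16 = 5.5 beats.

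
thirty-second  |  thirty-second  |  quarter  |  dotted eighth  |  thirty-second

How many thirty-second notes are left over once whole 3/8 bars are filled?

One bar of 3/8 = 12 thirty-second notes.
Each duration in thirty-second notes: thirty-second = 1; thirty-second = 1; quarter = 8; dotted eighth = 6; thirty-second = 1.
Altogether 1 + 1 + 8 + 6 + 1 = 17.
17 ÷ 12 = 1 complete bar with 5 thirty-second notes remaining.

5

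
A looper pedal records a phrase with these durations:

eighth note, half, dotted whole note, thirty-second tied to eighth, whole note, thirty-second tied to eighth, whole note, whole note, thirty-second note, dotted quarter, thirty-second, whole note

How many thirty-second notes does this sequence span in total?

Working in thirty-second notes: eighth note = 4; half = 16; dotted whole note = 48; thirty-second tied to eighth (thirty-second + eighth) = 5; whole note = 32; thirty-second tied to eighth (thirty-second + eighth) = 5; whole note = 32; whole note = 32; thirty-second note = 1; dotted quarter = 12; thirty-second = 1; whole note = 32.
Altogether 4 + 16 + 48 + 5 + 32 + 5 + 32 + 32 + 1 + 12 + 1 + 32 = 220 thirty-second notes.

220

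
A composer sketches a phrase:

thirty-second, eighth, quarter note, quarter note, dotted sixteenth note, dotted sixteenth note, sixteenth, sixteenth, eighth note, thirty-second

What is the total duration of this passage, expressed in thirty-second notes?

Express everything in thirty-second notes: thirty-second = 1; eighth = 4; quarter note = 8; quarter note = 8; dotted sixteenth note = 3; dotted sixteenth note = 3; sixteenth = 2; sixteenth = 2; eighth note = 4; thirty-second = 1.
Altogether 1 + 4 + 8 + 8 + 3 + 3 + 2 + 2 + 4 + 1 = 36 thirty-second notes.

36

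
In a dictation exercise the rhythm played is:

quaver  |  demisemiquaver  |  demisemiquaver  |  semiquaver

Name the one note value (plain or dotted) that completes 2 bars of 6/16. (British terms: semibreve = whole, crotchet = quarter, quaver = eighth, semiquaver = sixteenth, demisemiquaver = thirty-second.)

half note

2 bars of 6/16 = 24 thirty-second notes.
Express everything in thirty-second notes: quaver = 4; demisemiquaver = 1; demisemiquaver = 1; semiquaver = 2.
Altogether 4 + 1 + 1 + 2 = 8.
Remaining: 24 − 8 = 16 thirty-second notes, which is a half note.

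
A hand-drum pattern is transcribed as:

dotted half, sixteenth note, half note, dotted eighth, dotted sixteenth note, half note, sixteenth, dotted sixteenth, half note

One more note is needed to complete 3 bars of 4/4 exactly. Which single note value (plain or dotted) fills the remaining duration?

3 bars of 4/4 = 96 thirty-second notes.
In thirty-second notes: dotted half = 24; sixteenth note = 2; half note = 16; dotted eighth = 6; dotted sixteenth note = 3; half note = 16; sixteenth = 2; dotted sixteenth = 3; half note = 16.
Sum: 24 + 2 + 16 + 6 + 3 + 16 + 2 + 3 + 16 = 88.
Remaining: 96 − 88 = 8 thirty-second notes, which is a quarter note.

quarter note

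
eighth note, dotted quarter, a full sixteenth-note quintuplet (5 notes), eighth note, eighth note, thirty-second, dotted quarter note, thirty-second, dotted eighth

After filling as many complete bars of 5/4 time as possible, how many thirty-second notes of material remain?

One bar of 5/4 = 40 thirty-second notes.
In thirty-second notes: eighth note = 4; dotted quarter = 12; a full sixteenth-note quintuplet (5 notes) (five quintuplet sixteenths span one quarter) = 8; eighth note = 4; eighth note = 4; thirty-second = 1; dotted quarter note = 12; thirty-second = 1; dotted eighth = 6.
Altogether 4 + 12 + 8 + 4 + 4 + 1 + 12 + 1 + 6 = 52.
52 ÷ 40 = 1 complete bar with 12 thirty-second notes remaining.

12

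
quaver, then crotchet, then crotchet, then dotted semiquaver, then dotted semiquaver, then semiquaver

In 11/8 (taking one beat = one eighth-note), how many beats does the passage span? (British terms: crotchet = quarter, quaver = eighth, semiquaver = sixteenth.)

One eighth-note beat = 4 thirty-second notes.
Each duration in thirty-second notes: quaver = 4; crotchet = 8; crotchet = 8; dotted semiquaver = 3; dotted semiquaver = 3; semiquaver = 2.
Total: 4 + 8 + 8 + 3 + 3 + 2 = 28.
28 ÷ 4 = 7 beats.

7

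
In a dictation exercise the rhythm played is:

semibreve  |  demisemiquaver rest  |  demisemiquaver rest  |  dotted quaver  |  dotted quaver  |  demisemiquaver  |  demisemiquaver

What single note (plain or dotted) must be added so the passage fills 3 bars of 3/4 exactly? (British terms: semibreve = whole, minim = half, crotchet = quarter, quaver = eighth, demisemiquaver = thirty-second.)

dotted half note

3 bars of 3/4 = 72 thirty-second notes.
Each duration in thirty-second notes: semibreve = 32; demisemiquaver rest = 1; demisemiquaver rest = 1; dotted quaver = 6; dotted quaver = 6; demisemiquaver = 1; demisemiquaver = 1.
Adding: 32 + 1 + 1 + 6 + 6 + 1 + 1 = 48.
Remaining: 72 − 48 = 24 thirty-second notes, which is a dotted half note.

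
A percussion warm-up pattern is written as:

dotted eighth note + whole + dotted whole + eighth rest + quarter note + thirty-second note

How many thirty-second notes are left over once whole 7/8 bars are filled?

15

One bar of 7/8 = 28 thirty-second notes.
Convert each value to thirty-second notes: dotted eighth note = 6; whole = 32; dotted whole = 48; eighth rest = 4; quarter note = 8; thirty-second note = 1.
Total: 6 + 32 + 48 + 4 + 8 + 1 = 99.
99 ÷ 28 = 3 complete bars with 15 thirty-second notes remaining.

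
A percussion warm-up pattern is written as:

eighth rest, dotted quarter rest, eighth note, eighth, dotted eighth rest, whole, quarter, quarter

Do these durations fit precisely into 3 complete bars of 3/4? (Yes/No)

One bar of 3/4 = 12 sixteenth notes, so 3 bars = 36.
Each duration in sixteenth notes: eighth rest = 2; dotted quarter rest = 6; eighth note = 2; eighth = 2; dotted eighth rest = 3; whole = 16; quarter = 4; quarter = 4.
Sum: 2 + 6 + 2 + 2 + 3 + 16 + 4 + 4 = 39.
39 exceeds 36, so the answer is No.

No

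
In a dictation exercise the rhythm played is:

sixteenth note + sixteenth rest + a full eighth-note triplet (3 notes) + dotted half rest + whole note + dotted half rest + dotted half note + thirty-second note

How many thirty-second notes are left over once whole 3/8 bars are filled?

One bar of 3/8 = 12 thirty-second notes.
Convert each value to thirty-second notes: sixteenth note = 2; sixteenth rest = 2; a full eighth-note triplet (3 notes) (three triplet eighths span one quarter) = 8; dotted half rest = 24; whole note = 32; dotted half rest = 24; dotted half note = 24; thirty-second note = 1.
Adding: 2 + 2 + 8 + 24 + 32 + 24 + 24 + 1 = 117.
117 ÷ 12 = 9 complete bars with 9 thirty-second notes remaining.

9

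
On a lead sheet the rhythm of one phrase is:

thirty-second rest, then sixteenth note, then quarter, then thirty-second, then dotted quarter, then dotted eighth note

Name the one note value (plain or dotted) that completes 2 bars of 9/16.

dotted eighth note

2 bars of 9/16 = 36 thirty-second notes.
Working in thirty-second notes: thirty-second rest = 1; sixteenth note = 2; quarter = 8; thirty-second = 1; dotted quarter = 12; dotted eighth note = 6.
Sum: 1 + 2 + 8 + 1 + 12 + 6 = 30.
Remaining: 36 − 30 = 6 thirty-second notes, which is a dotted eighth note.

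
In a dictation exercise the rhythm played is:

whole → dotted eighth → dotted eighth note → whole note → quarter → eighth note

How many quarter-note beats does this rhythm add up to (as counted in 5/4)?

11

One quarter-note beat = 4 sixteenth notes.
Express everything in sixteenth notes: whole = 16; dotted eighth = 3; dotted eighth note = 3; whole note = 16; quarter = 4; eighth note = 2.
Total: 16 + 3 + 3 + 16 + 4 + 2 = 44.
44 ÷ 4 = 11 beats.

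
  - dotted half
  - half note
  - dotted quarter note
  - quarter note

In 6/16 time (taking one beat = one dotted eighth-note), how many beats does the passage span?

10

One dotted eighth-note beat = 3 sixteenth notes.
Convert each value to sixteenth notes: dotted half = 12; half note = 8; dotted quarter note = 6; quarter note = 4.
Total: 12 + 8 + 6 + 4 = 30.
30 ÷ 3 = 10 beats.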